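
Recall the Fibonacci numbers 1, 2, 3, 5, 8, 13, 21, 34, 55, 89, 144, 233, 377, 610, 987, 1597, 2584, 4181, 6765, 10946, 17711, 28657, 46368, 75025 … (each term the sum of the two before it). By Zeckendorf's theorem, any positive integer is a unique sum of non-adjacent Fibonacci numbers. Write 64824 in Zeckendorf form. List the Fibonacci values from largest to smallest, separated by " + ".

Repeatedly subtract the largest Fibonacci number that fits:
64824 − 46368 = 18456
18456 − 17711 = 745
745 − 610 = 135
135 − 89 = 46
46 − 34 = 12
12 − 8 = 4
4 − 3 = 1
1 − 1 = 0
So 64824 = 46368 + 17711 + 610 + 89 + 34 + 8 + 3 + 1, with no two terms consecutive in the sequence.

46368 + 17711 + 610 + 89 + 34 + 8 + 3 + 1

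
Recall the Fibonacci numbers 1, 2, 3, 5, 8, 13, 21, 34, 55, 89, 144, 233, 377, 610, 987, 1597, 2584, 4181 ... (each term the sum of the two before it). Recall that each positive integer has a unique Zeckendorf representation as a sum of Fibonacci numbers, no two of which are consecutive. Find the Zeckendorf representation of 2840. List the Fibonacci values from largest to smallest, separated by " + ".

2584 + 233 + 21 + 2

Greedily peel off the largest Fibonacci term at each step:
subtract 2584 from 2840: 256 remains
subtract 233 from 256: 23 remains
subtract 21 from 23: 2 remains
subtract 2 from 2: 0 remains
So 2840 = 2584 + 233 + 21 + 2, with no two terms consecutive in the sequence.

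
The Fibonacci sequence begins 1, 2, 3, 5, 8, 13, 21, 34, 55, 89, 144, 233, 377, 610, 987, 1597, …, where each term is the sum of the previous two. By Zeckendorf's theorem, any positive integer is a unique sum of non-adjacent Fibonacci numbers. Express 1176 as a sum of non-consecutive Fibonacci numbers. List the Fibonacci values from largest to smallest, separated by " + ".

987 + 144 + 34 + 8 + 3

Greedily peel off the largest Fibonacci term at each step:
1176 − 987 = 189
189 − 144 = 45
45 − 34 = 11
11 − 8 = 3
3 − 3 = 0
So 1176 = 987 + 144 + 34 + 8 + 3, with no two terms consecutive in the sequence.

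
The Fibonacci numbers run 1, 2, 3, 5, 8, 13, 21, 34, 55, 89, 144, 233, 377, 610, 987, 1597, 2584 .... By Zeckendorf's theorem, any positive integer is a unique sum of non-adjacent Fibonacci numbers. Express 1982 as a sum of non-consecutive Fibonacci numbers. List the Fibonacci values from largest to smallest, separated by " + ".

1597 + 377 + 8

1982: greatest Fibonacci not exceeding it is 1597, leaving 385
385: greatest Fibonacci not exceeding it is 377, leaving 8
8: greatest Fibonacci not exceeding it is 8, leaving 0
So 1982 = 1597 + 377 + 8, with no two terms consecutive in the sequence.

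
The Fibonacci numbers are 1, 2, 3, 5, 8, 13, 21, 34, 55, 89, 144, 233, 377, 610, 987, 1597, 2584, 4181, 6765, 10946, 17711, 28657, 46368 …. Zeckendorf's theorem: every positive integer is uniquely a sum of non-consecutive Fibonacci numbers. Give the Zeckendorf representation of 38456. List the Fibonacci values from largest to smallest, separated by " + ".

28657 + 6765 + 2584 + 377 + 55 + 13 + 5

Greedily peel off the largest Fibonacci term at each step:
38456 − 28657 = 9799
9799 − 6765 = 3034
3034 − 2584 = 450
450 − 377 = 73
73 − 55 = 18
18 − 13 = 5
5 − 5 = 0
So 38456 = 28657 + 6765 + 2584 + 377 + 55 + 13 + 5, with no two terms consecutive in the sequence.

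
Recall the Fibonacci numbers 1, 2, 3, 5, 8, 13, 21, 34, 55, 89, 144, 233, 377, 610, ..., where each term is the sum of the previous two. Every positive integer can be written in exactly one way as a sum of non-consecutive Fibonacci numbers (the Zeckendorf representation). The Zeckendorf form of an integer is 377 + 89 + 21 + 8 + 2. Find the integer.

377 + 89 + 21 + 8 + 2 = 497.

497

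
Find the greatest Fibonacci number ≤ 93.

89

89 ≤ 93 < 144, so the largest Fibonacci number not exceeding 93 is 89.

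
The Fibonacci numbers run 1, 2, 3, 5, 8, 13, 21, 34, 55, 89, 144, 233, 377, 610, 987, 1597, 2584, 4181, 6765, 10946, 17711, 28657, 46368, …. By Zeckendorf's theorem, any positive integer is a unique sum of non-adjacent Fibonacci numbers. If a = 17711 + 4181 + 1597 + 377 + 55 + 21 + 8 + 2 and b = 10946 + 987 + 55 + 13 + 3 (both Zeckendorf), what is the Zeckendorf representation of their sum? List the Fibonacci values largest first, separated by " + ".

28657 + 6765 + 377 + 144 + 13

The two numbers are 23952 and 12004, so their sum is 35956.
Repeatedly subtract the largest Fibonacci number that fits:
35956 − 28657 = 7299
7299 − 6765 = 534
534 − 377 = 157
157 − 144 = 13
13 − 13 = 0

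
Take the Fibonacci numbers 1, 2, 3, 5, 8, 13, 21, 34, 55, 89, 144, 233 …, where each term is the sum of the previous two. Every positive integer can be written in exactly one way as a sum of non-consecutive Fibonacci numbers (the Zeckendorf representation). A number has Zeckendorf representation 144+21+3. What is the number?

168

144+21+3 = 168.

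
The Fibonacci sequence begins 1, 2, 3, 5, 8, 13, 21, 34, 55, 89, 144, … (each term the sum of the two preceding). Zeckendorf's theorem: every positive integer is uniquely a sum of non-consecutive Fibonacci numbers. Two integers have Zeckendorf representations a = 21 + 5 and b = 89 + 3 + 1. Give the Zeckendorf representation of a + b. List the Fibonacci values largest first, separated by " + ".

89 + 21 + 8 + 1

The two numbers are 26 and 93, so their sum is 119.
119 − 89 = 30
30 − 21 = 9
9 − 8 = 1
1 − 1 = 0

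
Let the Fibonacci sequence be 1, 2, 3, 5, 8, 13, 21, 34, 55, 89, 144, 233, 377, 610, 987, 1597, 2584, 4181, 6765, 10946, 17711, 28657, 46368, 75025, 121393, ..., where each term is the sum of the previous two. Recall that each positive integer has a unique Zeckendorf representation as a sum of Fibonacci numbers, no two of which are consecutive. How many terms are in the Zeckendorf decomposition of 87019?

Greedily peel off the largest Fibonacci term at each step:
75025 ≤ 87019 < 121393, so take 75025; remainder 11994
10946 ≤ 11994 < 17711, so take 10946; remainder 1048
987 ≤ 1048 < 1597, so take 987; remainder 61
55 ≤ 61 < 89, so take 55; remainder 6
5 ≤ 6 < 8, so take 5; remainder 1
1 ≤ 1 < 2, so take 1; remainder 0
87019 = 75025 + 10946 + 987 + 55 + 5 + 1, which has 6 terms.

6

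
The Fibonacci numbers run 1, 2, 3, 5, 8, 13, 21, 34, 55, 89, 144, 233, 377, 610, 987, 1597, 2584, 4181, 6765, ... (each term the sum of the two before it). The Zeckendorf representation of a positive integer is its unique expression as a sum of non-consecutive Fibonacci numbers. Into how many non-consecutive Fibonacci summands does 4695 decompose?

4695: greatest Fibonacci not exceeding it is 4181, leaving 514
514: greatest Fibonacci not exceeding it is 377, leaving 137
137: greatest Fibonacci not exceeding it is 89, leaving 48
48: greatest Fibonacci not exceeding it is 34, leaving 14
14: greatest Fibonacci not exceeding it is 13, leaving 1
1: greatest Fibonacci not exceeding it is 1, leaving 0
4695 = 4181 + 377 + 89 + 34 + 13 + 1, which has 6 terms.

6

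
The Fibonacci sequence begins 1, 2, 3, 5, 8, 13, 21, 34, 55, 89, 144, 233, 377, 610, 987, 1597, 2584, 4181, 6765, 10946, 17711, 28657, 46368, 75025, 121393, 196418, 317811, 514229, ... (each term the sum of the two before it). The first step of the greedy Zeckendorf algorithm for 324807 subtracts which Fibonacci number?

317811 ≤ 324807 < 514229, so the largest Fibonacci number not exceeding 324807 is 317811.

317811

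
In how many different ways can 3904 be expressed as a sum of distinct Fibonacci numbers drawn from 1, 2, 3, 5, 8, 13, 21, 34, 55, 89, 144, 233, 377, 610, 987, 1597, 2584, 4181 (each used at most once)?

Each representation comes from the Zeckendorf form by replacing some F_k with F_{k−1} + F_{k−2} where possible.
3904 = 2584+987+233+89+8+3 = 2584+987+233+89+8+2+1 = 2584+987+233+55+34+8+3 = … (42 more), for 45 in all.

45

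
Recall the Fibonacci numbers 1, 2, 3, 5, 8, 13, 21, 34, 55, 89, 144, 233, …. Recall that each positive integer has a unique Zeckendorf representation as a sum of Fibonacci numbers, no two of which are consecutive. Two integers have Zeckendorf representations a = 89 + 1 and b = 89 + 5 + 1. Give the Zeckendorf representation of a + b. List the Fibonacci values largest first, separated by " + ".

144 + 34 + 5 + 2

The two numbers are 90 and 95, so their sum is 185.
144 ≤ 185 < 233, so take 144; remainder 41
34 ≤ 41 < 55, so take 34; remainder 7
5 ≤ 7 < 8, so take 5; remainder 2
2 ≤ 2 < 3, so take 2; remainder 0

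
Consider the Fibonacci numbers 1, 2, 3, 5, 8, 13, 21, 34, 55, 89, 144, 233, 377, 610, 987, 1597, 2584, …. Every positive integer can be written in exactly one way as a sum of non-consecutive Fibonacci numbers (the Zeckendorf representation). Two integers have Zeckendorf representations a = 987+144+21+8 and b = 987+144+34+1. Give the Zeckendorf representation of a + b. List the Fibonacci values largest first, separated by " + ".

The two numbers are 1160 and 1166, so their sum is 2326.
subtract 1597 from 2326: 729 remains
subtract 610 from 729: 119 remains
subtract 89 from 119: 30 remains
subtract 21 from 30: 9 remains
subtract 8 from 9: 1 remains
subtract 1 from 1: 0 remains

1597 + 610 + 89 + 21 + 8 + 1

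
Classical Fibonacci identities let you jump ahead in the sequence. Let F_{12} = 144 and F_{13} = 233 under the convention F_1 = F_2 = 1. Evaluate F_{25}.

75025

By F_{2k+1} = F_k² + F_{k+1}²: F_{25} = 144² + 233² = 20736 + 54289 = 75025.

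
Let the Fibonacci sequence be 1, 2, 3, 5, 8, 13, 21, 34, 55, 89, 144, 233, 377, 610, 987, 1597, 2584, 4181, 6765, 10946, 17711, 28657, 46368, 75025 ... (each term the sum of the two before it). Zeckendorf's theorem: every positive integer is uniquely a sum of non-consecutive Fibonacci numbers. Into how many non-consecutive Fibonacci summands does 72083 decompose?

Greedily peel off the largest Fibonacci term at each step:
72083 − 46368 = 25715
25715 − 17711 = 8004
8004 − 6765 = 1239
1239 − 987 = 252
252 − 233 = 19
19 − 13 = 6
6 − 5 = 1
1 − 1 = 0
72083 = 46368 + 17711 + 6765 + 987 + 233 + 13 + 5 + 1, which has 8 terms.

8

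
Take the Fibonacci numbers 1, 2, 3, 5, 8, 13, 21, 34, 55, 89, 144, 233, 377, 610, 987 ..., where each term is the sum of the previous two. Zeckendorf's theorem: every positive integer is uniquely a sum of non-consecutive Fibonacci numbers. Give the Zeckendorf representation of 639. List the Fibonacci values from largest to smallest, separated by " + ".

639 − 610 = 29
29 − 21 = 8
8 − 8 = 0
So 639 = 610 + 21 + 8, with no two terms consecutive in the sequence.

610 + 21 + 8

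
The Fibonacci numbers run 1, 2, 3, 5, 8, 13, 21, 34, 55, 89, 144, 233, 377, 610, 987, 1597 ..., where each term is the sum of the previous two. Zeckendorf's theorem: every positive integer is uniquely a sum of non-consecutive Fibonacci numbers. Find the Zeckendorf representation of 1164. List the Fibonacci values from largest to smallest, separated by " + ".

Greedy algorithm:
take 987 (≤ 1164); 1164 − 987 = 177
take 144 (≤ 177); 177 − 144 = 33
take 21 (≤ 33); 33 − 21 = 12
take 8 (≤ 12); 12 − 8 = 4
take 3 (≤ 4); 4 − 3 = 1
take 1 (≤ 1); 1 − 1 = 0
So 1164 = 987 + 144 + 21 + 8 + 3 + 1, with no two terms consecutive in the sequence.

987 + 144 + 21 + 8 + 3 + 1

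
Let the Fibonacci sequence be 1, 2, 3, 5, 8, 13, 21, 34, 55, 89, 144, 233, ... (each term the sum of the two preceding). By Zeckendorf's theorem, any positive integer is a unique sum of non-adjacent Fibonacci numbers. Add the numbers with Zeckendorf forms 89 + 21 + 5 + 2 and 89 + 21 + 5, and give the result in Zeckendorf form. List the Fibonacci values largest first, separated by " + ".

The two numbers are 117 and 115, so their sum is 232.
Greedy algorithm:
take 144 (≤ 232); 232 − 144 = 88
take 55 (≤ 88); 88 − 55 = 33
take 21 (≤ 33); 33 − 21 = 12
take 8 (≤ 12); 12 − 8 = 4
take 3 (≤ 4); 4 − 3 = 1
take 1 (≤ 1); 1 − 1 = 0

144 + 55 + 21 + 8 + 3 + 1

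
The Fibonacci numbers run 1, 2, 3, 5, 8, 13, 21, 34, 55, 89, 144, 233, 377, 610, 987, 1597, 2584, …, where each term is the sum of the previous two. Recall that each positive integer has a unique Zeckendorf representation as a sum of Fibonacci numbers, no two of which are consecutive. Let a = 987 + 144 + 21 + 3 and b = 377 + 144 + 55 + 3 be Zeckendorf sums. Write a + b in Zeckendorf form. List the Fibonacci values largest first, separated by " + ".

1597 + 89 + 34 + 13 + 1

The two numbers are 1155 and 579, so their sum is 1734.
take 1597 (≤ 1734); 1734 − 1597 = 137
take 89 (≤ 137); 137 − 89 = 48
take 34 (≤ 48); 48 − 34 = 14
take 13 (≤ 14); 14 − 13 = 1
take 1 (≤ 1); 1 − 1 = 0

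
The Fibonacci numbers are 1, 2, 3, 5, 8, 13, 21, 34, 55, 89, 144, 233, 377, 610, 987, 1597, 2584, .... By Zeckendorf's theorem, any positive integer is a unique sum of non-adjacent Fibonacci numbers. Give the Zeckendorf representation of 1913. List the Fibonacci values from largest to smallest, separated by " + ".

1597 + 233 + 55 + 21 + 5 + 2

1913 − 1597 = 316
316 − 233 = 83
83 − 55 = 28
28 − 21 = 7
7 − 5 = 2
2 − 2 = 0
So 1913 = 1597 + 233 + 55 + 21 + 5 + 2, with no two terms consecutive in the sequence.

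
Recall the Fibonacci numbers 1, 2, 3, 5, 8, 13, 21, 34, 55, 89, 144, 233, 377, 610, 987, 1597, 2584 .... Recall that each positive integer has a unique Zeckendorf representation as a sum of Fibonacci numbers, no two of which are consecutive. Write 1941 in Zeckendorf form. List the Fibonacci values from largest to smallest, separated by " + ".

1597 + 233 + 89 + 21 + 1

Greedily peel off the largest Fibonacci term at each step:
take 1597 (≤ 1941); 1941 − 1597 = 344
take 233 (≤ 344); 344 − 233 = 111
take 89 (≤ 111); 111 − 89 = 22
take 21 (≤ 22); 22 − 21 = 1
take 1 (≤ 1); 1 − 1 = 0
So 1941 = 1597 + 233 + 89 + 21 + 1, with no two terms consecutive in the sequence.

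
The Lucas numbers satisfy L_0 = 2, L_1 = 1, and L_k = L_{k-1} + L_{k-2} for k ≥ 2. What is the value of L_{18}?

Iterating the recurrence up to L_{11} = 199 and L_{10} = 123:
L_{12} = L_{11} + L_{10} = 199 + 123 = 322
L_{13} = L_{12} + L_{11} = 322 + 199 = 521
L_{14} = L_{13} + L_{12} = 521 + 322 = 843
L_{15} = L_{14} + L_{13} = 843 + 521 = 1364
L_{16} = L_{15} + L_{14} = 1364 + 843 = 2207
L_{17} = L_{16} + L_{15} = 2207 + 1364 = 3571
L_{18} = L_{17} + L_{16} = 3571 + 2207 = 5778

5778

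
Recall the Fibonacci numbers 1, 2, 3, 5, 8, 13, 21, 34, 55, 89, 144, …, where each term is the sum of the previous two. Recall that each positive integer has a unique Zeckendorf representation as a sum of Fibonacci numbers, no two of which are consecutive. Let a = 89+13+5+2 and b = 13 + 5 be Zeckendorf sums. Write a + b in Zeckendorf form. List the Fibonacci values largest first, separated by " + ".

The two numbers are 109 and 18, so their sum is 127.
take 89 (≤ 127); 127 − 89 = 38
take 34 (≤ 38); 38 − 34 = 4
take 3 (≤ 4); 4 − 3 = 1
take 1 (≤ 1); 1 − 1 = 0

89 + 34 + 3 + 1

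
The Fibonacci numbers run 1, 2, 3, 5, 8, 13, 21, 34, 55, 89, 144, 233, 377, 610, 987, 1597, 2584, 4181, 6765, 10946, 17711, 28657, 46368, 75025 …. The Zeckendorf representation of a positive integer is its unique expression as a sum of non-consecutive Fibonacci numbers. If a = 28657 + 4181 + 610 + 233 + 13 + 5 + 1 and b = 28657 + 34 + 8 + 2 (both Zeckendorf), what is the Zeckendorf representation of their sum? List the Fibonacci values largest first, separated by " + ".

The two numbers are 33700 and 28701, so their sum is 62401.
Greedily peel off the largest Fibonacci term at each step:
62401: greatest Fibonacci not exceeding it is 46368, leaving 16033
16033: greatest Fibonacci not exceeding it is 10946, leaving 5087
5087: greatest Fibonacci not exceeding it is 4181, leaving 906
906: greatest Fibonacci not exceeding it is 610, leaving 296
296: greatest Fibonacci not exceeding it is 233, leaving 63
63: greatest Fibonacci not exceeding it is 55, leaving 8
8: greatest Fibonacci not exceeding it is 8, leaving 0

46368 + 10946 + 4181 + 610 + 233 + 55 + 8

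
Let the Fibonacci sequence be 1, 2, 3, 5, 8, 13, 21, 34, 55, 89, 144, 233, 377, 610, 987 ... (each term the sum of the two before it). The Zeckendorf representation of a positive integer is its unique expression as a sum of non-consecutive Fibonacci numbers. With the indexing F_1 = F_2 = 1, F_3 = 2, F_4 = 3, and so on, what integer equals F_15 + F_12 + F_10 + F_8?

F_15 + F_12 + F_10 + F_8 = 610 + 144 + 55 + 21 = 830.

830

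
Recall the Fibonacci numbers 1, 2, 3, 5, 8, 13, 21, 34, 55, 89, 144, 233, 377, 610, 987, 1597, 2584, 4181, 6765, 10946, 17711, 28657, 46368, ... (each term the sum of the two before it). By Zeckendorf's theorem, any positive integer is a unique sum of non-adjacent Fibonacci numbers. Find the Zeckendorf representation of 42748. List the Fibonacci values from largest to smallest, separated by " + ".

42748: greatest Fibonacci not exceeding it is 28657, leaving 14091
14091: greatest Fibonacci not exceeding it is 10946, leaving 3145
3145: greatest Fibonacci not exceeding it is 2584, leaving 561
561: greatest Fibonacci not exceeding it is 377, leaving 184
184: greatest Fibonacci not exceeding it is 144, leaving 40
40: greatest Fibonacci not exceeding it is 34, leaving 6
6: greatest Fibonacci not exceeding it is 5, leaving 1
1: greatest Fibonacci not exceeding it is 1, leaving 0
So 42748 = 28657 + 10946 + 2584 + 377 + 144 + 34 + 5 + 1, with no two terms consecutive in the sequence.

28657 + 10946 + 2584 + 377 + 144 + 34 + 5 + 1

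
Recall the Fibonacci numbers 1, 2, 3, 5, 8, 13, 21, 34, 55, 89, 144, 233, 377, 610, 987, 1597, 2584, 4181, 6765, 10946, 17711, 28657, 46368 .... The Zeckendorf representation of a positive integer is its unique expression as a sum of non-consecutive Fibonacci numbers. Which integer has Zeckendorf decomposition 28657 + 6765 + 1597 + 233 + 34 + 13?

28657 + 6765 + 1597 + 233 + 34 + 13 = 37299.

37299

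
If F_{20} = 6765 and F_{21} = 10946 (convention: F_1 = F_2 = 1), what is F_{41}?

165580141

By F_{2k+1} = F_k² + F_{k+1}²: F_{41} = 6765² + 10946² = 45765225 + 119814916 = 165580141.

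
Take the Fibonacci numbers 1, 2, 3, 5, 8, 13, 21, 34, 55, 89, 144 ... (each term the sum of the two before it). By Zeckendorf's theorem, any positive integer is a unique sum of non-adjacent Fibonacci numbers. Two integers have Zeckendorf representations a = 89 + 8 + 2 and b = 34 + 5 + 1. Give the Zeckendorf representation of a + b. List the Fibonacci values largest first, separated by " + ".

The two numbers are 99 and 40, so their sum is 139.
Repeatedly subtract the largest Fibonacci number that fits:
take 89 (≤ 139); 139 − 89 = 50
take 34 (≤ 50); 50 − 34 = 16
take 13 (≤ 16); 16 − 13 = 3
take 3 (≤ 3); 3 − 3 = 0

89 + 34 + 13 + 3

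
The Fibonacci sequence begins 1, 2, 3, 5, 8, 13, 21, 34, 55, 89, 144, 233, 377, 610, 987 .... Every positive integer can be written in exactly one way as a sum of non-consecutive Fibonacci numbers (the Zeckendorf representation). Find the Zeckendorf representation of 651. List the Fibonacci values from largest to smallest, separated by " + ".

Greedy algorithm:
largest Fibonacci ≤ 651 is 610; 651 − 610 = 41
largest Fibonacci ≤ 41 is 34; 41 − 34 = 7
largest Fibonacci ≤ 7 is 5; 7 − 5 = 2
largest Fibonacci ≤ 2 is 2; 2 − 2 = 0
So 651 = 610 + 34 + 5 + 2, with no two terms consecutive in the sequence.

610 + 34 + 5 + 2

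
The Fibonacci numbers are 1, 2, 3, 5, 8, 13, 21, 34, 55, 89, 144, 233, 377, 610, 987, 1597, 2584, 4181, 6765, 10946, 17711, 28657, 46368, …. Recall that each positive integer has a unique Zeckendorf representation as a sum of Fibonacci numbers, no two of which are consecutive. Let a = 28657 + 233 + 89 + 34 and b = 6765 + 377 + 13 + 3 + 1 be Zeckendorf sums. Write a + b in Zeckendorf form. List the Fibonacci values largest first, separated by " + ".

The two numbers are 29013 and 7159, so their sum is 36172.
largest Fibonacci ≤ 36172 is 28657; 36172 − 28657 = 7515
largest Fibonacci ≤ 7515 is 6765; 7515 − 6765 = 750
largest Fibonacci ≤ 750 is 610; 750 − 610 = 140
largest Fibonacci ≤ 140 is 89; 140 − 89 = 51
largest Fibonacci ≤ 51 is 34; 51 − 34 = 17
largest Fibonacci ≤ 17 is 13; 17 − 13 = 4
largest Fibonacci ≤ 4 is 3; 4 − 3 = 1
largest Fibonacci ≤ 1 is 1; 1 − 1 = 0

28657 + 6765 + 610 + 89 + 34 + 13 + 3 + 1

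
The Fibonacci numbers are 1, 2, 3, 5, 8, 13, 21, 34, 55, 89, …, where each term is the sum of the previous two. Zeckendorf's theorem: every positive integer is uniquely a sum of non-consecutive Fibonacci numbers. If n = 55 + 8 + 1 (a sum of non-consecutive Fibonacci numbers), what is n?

55 + 8 + 1 = 64.

64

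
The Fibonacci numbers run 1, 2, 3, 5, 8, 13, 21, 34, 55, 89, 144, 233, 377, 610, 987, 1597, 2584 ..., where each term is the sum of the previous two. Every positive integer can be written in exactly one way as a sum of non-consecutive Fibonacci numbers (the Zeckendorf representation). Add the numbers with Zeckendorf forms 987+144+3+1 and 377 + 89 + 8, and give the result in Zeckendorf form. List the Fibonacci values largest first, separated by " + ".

The two numbers are 1135 and 474, so their sum is 1609.
Greedy algorithm:
largest Fibonacci ≤ 1609 is 1597; 1609 − 1597 = 12
largest Fibonacci ≤ 12 is 8; 12 − 8 = 4
largest Fibonacci ≤ 4 is 3; 4 − 3 = 1
largest Fibonacci ≤ 1 is 1; 1 − 1 = 0

1597 + 8 + 3 + 1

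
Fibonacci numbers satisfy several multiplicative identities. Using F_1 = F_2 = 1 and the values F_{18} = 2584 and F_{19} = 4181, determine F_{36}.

By the doubling identity F_{2k} = F_k(2F_{k+1} − F_k): F_{36} = 2584·(2·4181 − 2584) = 2584·5778 = 14930352.

14930352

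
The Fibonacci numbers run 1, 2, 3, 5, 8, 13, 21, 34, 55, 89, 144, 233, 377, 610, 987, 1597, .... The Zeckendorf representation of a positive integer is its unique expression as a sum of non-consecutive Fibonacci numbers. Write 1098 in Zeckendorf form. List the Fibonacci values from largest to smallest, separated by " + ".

987 + 89 + 21 + 1

Greedy algorithm:
1098: greatest Fibonacci not exceeding it is 987, leaving 111
111: greatest Fibonacci not exceeding it is 89, leaving 22
22: greatest Fibonacci not exceeding it is 21, leaving 1
1: greatest Fibonacci not exceeding it is 1, leaving 0
So 1098 = 987 + 89 + 21 + 1, with no two terms consecutive in the sequence.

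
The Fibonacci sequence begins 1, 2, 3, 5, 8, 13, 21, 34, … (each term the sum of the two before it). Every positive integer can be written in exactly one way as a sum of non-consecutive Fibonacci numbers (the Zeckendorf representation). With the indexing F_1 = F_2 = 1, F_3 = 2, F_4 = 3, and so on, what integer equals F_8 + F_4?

24

F_8 + F_4 = 21 + 3 = 24.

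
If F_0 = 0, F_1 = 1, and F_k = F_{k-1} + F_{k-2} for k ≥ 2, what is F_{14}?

Iterating the recurrence up to F_{7} = 13 and F_{6} = 8:
F_{8} = F_{7} + F_{6} = 13 + 8 = 21
F_{9} = F_{8} + F_{7} = 21 + 13 = 34
F_{10} = F_{9} + F_{8} = 34 + 21 = 55
F_{11} = F_{10} + F_{9} = 55 + 34 = 89
F_{12} = F_{11} + F_{10} = 89 + 55 = 144
F_{13} = F_{12} + F_{11} = 144 + 89 = 233
F_{14} = F_{13} + F_{12} = 233 + 144 = 377

377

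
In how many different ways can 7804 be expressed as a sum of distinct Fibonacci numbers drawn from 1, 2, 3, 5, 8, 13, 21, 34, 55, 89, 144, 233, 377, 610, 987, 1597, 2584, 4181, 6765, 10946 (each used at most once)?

44

7804 = 6765+987+34+13+5 = 6765+987+34+13+3+2 = 6765+610+377+34+13+5 = 6765+987+34+8+5+3+2 = 6765+610+377+34+13+3+2 = … (39 more), for 44 in all.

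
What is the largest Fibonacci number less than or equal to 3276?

2584

2584 ≤ 3276 < 4181, so the largest Fibonacci number not exceeding 3276 is 2584.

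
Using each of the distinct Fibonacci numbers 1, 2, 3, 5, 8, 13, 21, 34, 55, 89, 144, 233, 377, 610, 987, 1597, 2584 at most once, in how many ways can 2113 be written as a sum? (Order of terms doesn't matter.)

32

2113 = 1597+377+89+34+13+3 = 1597+377+89+34+13+2+1 = 1597+377+89+34+8+5+3 = 1597+233+144+89+34+13+3 = 1597+377+89+34+8+5+2+1 = … (27 more), for 32 in all.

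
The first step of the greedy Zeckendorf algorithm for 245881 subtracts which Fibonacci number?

196418

196418 ≤ 245881 < 317811, so the largest Fibonacci number not exceeding 245881 is 196418.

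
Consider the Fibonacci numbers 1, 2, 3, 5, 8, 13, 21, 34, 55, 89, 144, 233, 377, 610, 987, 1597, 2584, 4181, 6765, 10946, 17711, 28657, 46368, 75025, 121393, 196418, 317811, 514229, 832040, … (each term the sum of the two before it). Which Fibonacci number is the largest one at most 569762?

514229 ≤ 569762 < 832040, so the largest Fibonacci number not exceeding 569762 is 514229.

514229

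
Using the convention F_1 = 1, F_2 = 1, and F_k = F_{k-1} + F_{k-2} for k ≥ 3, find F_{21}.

10946

Iterating the recurrence up to F_{16} = 987 and F_{15} = 610:
F_{17} = F_{16} + F_{15} = 987 + 610 = 1597
F_{18} = F_{17} + F_{16} = 1597 + 987 = 2584
F_{19} = F_{18} + F_{17} = 2584 + 1597 = 4181
F_{20} = F_{19} + F_{18} = 4181 + 2584 = 6765
F_{21} = F_{20} + F_{19} = 6765 + 4181 = 10946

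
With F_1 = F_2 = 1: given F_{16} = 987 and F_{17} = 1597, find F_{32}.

2178309

By the doubling identity F_{2k} = F_k(2F_{k+1} − F_k): F_{32} = 987·(2·1597 − 987) = 987·2207 = 2178309.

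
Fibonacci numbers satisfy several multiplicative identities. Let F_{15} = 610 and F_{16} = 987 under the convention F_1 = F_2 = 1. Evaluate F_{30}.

By the doubling identity F_{2k} = F_k(2F_{k+1} − F_k): F_{30} = 610·(2·987 − 610) = 610·1364 = 832040.

832040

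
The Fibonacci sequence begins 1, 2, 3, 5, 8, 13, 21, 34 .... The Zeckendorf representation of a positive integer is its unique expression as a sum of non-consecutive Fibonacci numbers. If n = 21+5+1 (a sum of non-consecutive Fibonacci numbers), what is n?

21+5+1 = 27.

27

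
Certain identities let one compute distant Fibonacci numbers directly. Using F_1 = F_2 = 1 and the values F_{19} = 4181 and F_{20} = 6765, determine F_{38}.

39088169

By the doubling identity F_{2k} = F_k(2F_{k+1} − F_k): F_{38} = 4181·(2·6765 − 4181) = 4181·9349 = 39088169.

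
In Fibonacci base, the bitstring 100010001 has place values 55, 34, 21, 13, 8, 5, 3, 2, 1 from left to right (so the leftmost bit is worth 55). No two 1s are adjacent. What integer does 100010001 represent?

64

Summing the place values of the 1 bits: 55 + 8 + 1 = 64.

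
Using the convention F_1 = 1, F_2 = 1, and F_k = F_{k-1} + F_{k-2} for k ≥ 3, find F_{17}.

Iterating the recurrence up to F_{9} = 34 and F_{8} = 21:
F_{10} = F_{9} + F_{8} = 34 + 21 = 55
F_{11} = F_{10} + F_{9} = 55 + 34 = 89
F_{12} = F_{11} + F_{10} = 89 + 55 = 144
F_{13} = F_{12} + F_{11} = 144 + 89 = 233
F_{14} = F_{13} + F_{12} = 233 + 144 = 377
F_{15} = F_{14} + F_{13} = 377 + 233 = 610
F_{16} = F_{15} + F_{14} = 610 + 377 = 987
F_{17} = F_{16} + F_{15} = 987 + 610 = 1597

1597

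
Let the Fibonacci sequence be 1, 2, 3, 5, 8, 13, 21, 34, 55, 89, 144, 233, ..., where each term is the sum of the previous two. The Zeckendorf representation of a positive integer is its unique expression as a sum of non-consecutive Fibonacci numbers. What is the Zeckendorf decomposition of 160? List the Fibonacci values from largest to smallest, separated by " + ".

144 + 13 + 3

144 ≤ 160 < 233, so take 144; remainder 16
13 ≤ 16 < 21, so take 13; remainder 3
3 ≤ 3 < 5, so take 3; remainder 0
So 160 = 144 + 13 + 3, with no two terms consecutive in the sequence.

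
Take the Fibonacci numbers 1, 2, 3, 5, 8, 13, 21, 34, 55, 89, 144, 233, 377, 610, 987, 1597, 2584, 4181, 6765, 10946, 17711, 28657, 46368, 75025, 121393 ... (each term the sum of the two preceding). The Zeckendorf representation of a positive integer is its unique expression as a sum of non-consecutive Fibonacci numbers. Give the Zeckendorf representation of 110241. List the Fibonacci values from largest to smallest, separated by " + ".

Greedy algorithm:
110241: greatest Fibonacci not exceeding it is 75025, leaving 35216
35216: greatest Fibonacci not exceeding it is 28657, leaving 6559
6559: greatest Fibonacci not exceeding it is 4181, leaving 2378
2378: greatest Fibonacci not exceeding it is 1597, leaving 781
781: greatest Fibonacci not exceeding it is 610, leaving 171
171: greatest Fibonacci not exceeding it is 144, leaving 27
27: greatest Fibonacci not exceeding it is 21, leaving 6
6: greatest Fibonacci not exceeding it is 5, leaving 1
1: greatest Fibonacci not exceeding it is 1, leaving 0
So 110241 = 75025 + 28657 + 4181 + 1597 + 610 + 144 + 21 + 5 + 1, with no two terms consecutive in the sequence.

75025 + 28657 + 4181 + 1597 + 610 + 144 + 21 + 5 + 1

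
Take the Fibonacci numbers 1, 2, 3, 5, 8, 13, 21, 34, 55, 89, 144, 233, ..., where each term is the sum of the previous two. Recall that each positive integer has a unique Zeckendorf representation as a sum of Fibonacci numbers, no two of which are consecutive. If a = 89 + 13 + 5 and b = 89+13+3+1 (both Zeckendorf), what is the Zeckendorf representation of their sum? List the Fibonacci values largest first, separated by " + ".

The two numbers are 107 and 106, so their sum is 213.
213 − 144 = 69
69 − 55 = 14
14 − 13 = 1
1 − 1 = 0

144 + 55 + 13 + 1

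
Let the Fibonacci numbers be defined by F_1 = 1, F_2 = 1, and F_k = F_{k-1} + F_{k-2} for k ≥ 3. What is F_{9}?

34

Iterating the recurrence up to F_{2} = 1 and F_{1} = 1:
F_{3} = F_{2} + F_{1} = 1 + 1 = 2
F_{4} = F_{3} + F_{2} = 2 + 1 = 3
F_{5} = F_{4} + F_{3} = 3 + 2 = 5
F_{6} = F_{5} + F_{4} = 5 + 3 = 8
F_{7} = F_{6} + F_{5} = 8 + 5 = 13
F_{8} = F_{7} + F_{6} = 13 + 8 = 21
F_{9} = F_{8} + F_{7} = 21 + 13 = 34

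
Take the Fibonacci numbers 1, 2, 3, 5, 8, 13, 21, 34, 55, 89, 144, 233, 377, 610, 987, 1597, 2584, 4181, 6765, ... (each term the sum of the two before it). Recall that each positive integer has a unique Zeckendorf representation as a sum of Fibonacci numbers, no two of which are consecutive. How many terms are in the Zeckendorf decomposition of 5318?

5

largest Fibonacci ≤ 5318 is 4181; 5318 − 4181 = 1137
largest Fibonacci ≤ 1137 is 987; 1137 − 987 = 150
largest Fibonacci ≤ 150 is 144; 150 − 144 = 6
largest Fibonacci ≤ 6 is 5; 6 − 5 = 1
largest Fibonacci ≤ 1 is 1; 1 − 1 = 0
5318 = 4181 + 987 + 144 + 5 + 1, which has 5 terms.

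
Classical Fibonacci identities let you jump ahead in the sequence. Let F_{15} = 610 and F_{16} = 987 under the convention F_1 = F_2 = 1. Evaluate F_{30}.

By the doubling identity F_{2k} = F_k(2F_{k+1} − F_k): F_{30} = 610·(2·987 − 610) = 610·1364 = 832040.

832040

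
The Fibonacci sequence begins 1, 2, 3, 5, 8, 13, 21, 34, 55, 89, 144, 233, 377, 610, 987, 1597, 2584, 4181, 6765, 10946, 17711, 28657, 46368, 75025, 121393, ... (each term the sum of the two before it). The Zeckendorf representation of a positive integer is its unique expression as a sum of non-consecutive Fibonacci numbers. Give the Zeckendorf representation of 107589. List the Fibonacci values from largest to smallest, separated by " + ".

75025 + 28657 + 2584 + 987 + 233 + 89 + 13 + 1

Greedy algorithm:
take 75025 (≤ 107589); 107589 − 75025 = 32564
take 28657 (≤ 32564); 32564 − 28657 = 3907
take 2584 (≤ 3907); 3907 − 2584 = 1323
take 987 (≤ 1323); 1323 − 987 = 336
take 233 (≤ 336); 336 − 233 = 103
take 89 (≤ 103); 103 − 89 = 14
take 13 (≤ 14); 14 − 13 = 1
take 1 (≤ 1); 1 − 1 = 0
So 107589 = 75025 + 28657 + 2584 + 987 + 233 + 89 + 13 + 1, with no two terms consecutive in the sequence.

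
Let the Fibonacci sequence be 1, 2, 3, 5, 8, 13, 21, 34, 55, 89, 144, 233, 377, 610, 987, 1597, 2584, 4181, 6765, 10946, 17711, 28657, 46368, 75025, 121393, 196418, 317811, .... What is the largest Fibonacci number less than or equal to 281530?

196418 ≤ 281530 < 317811, so the largest Fibonacci number not exceeding 281530 is 196418.

196418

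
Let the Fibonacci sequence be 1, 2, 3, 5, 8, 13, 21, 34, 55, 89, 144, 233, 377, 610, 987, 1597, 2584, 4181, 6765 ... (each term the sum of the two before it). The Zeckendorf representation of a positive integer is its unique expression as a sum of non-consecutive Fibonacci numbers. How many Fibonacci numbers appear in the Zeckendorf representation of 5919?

5919: greatest Fibonacci not exceeding it is 4181, leaving 1738
1738: greatest Fibonacci not exceeding it is 1597, leaving 141
141: greatest Fibonacci not exceeding it is 89, leaving 52
52: greatest Fibonacci not exceeding it is 34, leaving 18
18: greatest Fibonacci not exceeding it is 13, leaving 5
5: greatest Fibonacci not exceeding it is 5, leaving 0
5919 = 4181 + 1597 + 89 + 34 + 13 + 5, which has 6 terms.

6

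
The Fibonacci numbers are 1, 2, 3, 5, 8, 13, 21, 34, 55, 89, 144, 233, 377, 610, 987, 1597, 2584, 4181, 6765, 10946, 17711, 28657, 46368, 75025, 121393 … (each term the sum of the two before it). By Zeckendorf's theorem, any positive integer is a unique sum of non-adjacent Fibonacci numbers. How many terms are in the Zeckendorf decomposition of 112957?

take 75025 (≤ 112957); 112957 − 75025 = 37932
take 28657 (≤ 37932); 37932 − 28657 = 9275
take 6765 (≤ 9275); 9275 − 6765 = 2510
take 1597 (≤ 2510); 2510 − 1597 = 913
take 610 (≤ 913); 913 − 610 = 303
take 233 (≤ 303); 303 − 233 = 70
take 55 (≤ 70); 70 − 55 = 15
take 13 (≤ 15); 15 − 13 = 2
take 2 (≤ 2); 2 − 2 = 0
112957 = 75025 + 28657 + 6765 + 1597 + 610 + 233 + 55 + 13 + 2, which has 9 terms.

9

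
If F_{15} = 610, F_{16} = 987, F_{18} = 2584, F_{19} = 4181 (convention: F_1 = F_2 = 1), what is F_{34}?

5702887

By the addition formula F_{m+n} = F_m F_{n+1} + F_{m−1} F_n with m=16, n=18: F_{34} = 987·4181 + 610·2584 = 4126647 + 1576240 = 5702887.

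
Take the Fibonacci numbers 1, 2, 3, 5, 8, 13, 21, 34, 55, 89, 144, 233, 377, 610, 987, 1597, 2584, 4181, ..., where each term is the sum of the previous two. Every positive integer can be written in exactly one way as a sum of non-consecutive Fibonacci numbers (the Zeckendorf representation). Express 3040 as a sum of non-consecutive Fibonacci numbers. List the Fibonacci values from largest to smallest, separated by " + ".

largest Fibonacci ≤ 3040 is 2584; 3040 − 2584 = 456
largest Fibonacci ≤ 456 is 377; 456 − 377 = 79
largest Fibonacci ≤ 79 is 55; 79 − 55 = 24
largest Fibonacci ≤ 24 is 21; 24 − 21 = 3
largest Fibonacci ≤ 3 is 3; 3 − 3 = 0
So 3040 = 2584 + 377 + 55 + 21 + 3, with no two terms consecutive in the sequence.

2584 + 377 + 55 + 21 + 3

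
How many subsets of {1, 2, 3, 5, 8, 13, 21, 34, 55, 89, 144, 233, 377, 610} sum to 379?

Each representation comes from the Zeckendorf form by replacing some F_k with F_{k−1} + F_{k−2} where possible.
379 = 377+2 = 233+144+2 = 233+89+55+2 = … (3 more), for 6 in all.

6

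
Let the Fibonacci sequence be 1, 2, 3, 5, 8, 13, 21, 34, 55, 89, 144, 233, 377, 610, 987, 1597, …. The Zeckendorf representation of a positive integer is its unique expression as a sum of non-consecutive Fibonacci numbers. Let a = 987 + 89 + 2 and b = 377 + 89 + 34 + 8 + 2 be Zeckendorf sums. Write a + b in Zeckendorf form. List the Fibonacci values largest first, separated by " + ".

987 + 377 + 144 + 55 + 21 + 3 + 1

The two numbers are 1078 and 510, so their sum is 1588.
Greedy algorithm:
subtract 987 from 1588: 601 remains
subtract 377 from 601: 224 remains
subtract 144 from 224: 80 remains
subtract 55 from 80: 25 remains
subtract 21 from 25: 4 remains
subtract 3 from 4: 1 remains
subtract 1 from 1: 0 remains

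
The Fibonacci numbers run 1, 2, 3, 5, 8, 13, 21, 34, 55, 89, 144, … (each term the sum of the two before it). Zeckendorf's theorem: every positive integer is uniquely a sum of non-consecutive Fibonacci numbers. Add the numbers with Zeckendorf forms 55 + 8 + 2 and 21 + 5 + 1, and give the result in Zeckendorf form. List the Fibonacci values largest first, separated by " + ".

The two numbers are 65 and 27, so their sum is 92.
largest Fibonacci ≤ 92 is 89; 92 − 89 = 3
largest Fibonacci ≤ 3 is 3; 3 − 3 = 0

89 + 3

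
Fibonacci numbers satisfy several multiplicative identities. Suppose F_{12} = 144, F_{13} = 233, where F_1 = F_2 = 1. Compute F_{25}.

By the addition formula F_{m+n} = F_m F_{n+1} + F_{m−1} F_n with m=13, n=12: F_{25} = 233·233 + 144·144 = 54289 + 20736 = 75025.

75025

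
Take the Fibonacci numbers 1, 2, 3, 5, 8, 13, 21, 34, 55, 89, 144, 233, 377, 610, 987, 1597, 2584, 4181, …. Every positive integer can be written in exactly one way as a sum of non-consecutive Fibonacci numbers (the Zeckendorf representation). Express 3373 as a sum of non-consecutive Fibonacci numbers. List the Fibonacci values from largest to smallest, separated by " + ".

2584 + 610 + 144 + 34 + 1

largest Fibonacci ≤ 3373 is 2584; 3373 − 2584 = 789
largest Fibonacci ≤ 789 is 610; 789 − 610 = 179
largest Fibonacci ≤ 179 is 144; 179 − 144 = 35
largest Fibonacci ≤ 35 is 34; 35 − 34 = 1
largest Fibonacci ≤ 1 is 1; 1 − 1 = 0
So 3373 = 2584 + 610 + 144 + 34 + 1, with no two terms consecutive in the sequence.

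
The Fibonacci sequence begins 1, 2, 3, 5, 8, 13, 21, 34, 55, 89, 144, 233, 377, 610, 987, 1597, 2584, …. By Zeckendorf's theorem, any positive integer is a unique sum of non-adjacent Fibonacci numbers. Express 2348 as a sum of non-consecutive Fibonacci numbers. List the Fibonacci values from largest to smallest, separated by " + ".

1597 + 610 + 89 + 34 + 13 + 5

2348 − 1597 = 751
751 − 610 = 141
141 − 89 = 52
52 − 34 = 18
18 − 13 = 5
5 − 5 = 0
So 2348 = 1597 + 610 + 89 + 34 + 13 + 5, with no two terms consecutive in the sequence.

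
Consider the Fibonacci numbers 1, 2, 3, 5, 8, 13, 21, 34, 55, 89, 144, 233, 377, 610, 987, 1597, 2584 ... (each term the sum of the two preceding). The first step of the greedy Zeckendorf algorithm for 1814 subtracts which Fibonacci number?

1597

1597 ≤ 1814 < 2584, so the largest Fibonacci number not exceeding 1814 is 1597.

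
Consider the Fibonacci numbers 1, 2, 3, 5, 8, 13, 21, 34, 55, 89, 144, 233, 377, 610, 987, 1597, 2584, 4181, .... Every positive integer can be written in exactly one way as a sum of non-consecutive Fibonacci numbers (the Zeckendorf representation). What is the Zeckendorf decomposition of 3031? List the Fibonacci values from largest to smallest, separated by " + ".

3031: greatest Fibonacci not exceeding it is 2584, leaving 447
447: greatest Fibonacci not exceeding it is 377, leaving 70
70: greatest Fibonacci not exceeding it is 55, leaving 15
15: greatest Fibonacci not exceeding it is 13, leaving 2
2: greatest Fibonacci not exceeding it is 2, leaving 0
So 3031 = 2584 + 377 + 55 + 13 + 2, with no two terms consecutive in the sequence.

2584 + 377 + 55 + 13 + 2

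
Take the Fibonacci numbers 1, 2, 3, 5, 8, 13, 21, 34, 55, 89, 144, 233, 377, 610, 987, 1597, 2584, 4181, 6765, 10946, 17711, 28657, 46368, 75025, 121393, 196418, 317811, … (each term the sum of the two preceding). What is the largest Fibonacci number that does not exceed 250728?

196418

196418 ≤ 250728 < 317811, so the largest Fibonacci number not exceeding 250728 is 196418.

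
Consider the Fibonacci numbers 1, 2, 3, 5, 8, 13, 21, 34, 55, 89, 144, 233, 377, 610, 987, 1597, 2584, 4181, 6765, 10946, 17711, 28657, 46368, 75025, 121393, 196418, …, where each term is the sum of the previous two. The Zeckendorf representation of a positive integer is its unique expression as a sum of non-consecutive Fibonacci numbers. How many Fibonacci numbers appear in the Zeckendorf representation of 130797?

Greedy algorithm:
121393 ≤ 130797 < 196418, so take 121393; remainder 9404
6765 ≤ 9404 < 10946, so take 6765; remainder 2639
2584 ≤ 2639 < 4181, so take 2584; remainder 55
55 ≤ 55 < 89, so take 55; remainder 0
130797 = 121393 + 6765 + 2584 + 55, which has 4 terms.

4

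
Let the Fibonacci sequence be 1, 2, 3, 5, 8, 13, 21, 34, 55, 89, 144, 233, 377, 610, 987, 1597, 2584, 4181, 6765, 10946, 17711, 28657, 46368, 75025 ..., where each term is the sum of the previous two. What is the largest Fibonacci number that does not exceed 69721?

46368

46368 ≤ 69721 < 75025, so the largest Fibonacci number not exceeding 69721 is 46368.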